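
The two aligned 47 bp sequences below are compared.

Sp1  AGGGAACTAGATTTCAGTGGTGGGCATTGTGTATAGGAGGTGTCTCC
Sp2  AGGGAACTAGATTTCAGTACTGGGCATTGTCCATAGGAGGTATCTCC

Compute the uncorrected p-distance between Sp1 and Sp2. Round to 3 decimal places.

The sequences differ at 5 of 47 positions (sites 19, 20, 31, 32, 42).
p = 5/47 = 0.106382… ≈ 0.106 (to 3 d.p.).

0.106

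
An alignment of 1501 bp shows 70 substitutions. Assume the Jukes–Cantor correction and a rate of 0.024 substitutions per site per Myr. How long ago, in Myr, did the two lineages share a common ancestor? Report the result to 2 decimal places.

p = 70/1501 ≈ 0.046636.
d = −(3/4) ln(1 − 4p/3) = −0.75 ln(1 − 0.062181) = −0.75 ln(0.937819)
  = −0.75 × (-0.064198) = 0.048149 substitutions/site.
Under a molecular clock d = 2μt, so t = d/(2μ) = 0.048149 / (2 × 0.024) = 1.00 Myr.

1.00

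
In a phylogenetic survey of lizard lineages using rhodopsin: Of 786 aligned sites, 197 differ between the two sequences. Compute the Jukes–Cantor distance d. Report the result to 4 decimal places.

p = 197/786 ≈ 0.250636.
d = −(3/4) ln(1 − 4p/3) = −0.75 ln(1 − 0.334181) = −0.75 ln(0.665819)
  = −0.75 × (-0.406737) = 0.305053 substitutions/site.

0.3051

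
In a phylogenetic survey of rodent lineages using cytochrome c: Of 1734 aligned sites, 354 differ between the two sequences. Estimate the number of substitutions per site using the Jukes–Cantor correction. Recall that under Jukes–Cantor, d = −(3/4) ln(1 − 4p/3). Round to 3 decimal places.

p = 354/1734 ≈ 0.204152.
d = −(3/4) ln(1 − 4p/3) = −0.75 ln(1 − 0.272203) = −0.75 ln(0.727797)
  = −0.75 × (-0.317733) = 0.238300 substitutions/site.

0.238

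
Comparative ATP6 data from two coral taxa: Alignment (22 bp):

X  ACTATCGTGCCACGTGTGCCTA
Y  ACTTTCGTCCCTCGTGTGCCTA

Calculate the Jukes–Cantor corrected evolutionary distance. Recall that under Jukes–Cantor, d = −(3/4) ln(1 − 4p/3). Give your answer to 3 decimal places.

0.151

The sequences differ at 3 of 22 sites (4, 9, 12), so p = 3/22 ≈ 0.136364.
d = −(3/4) ln(1 − 4p/3) = −0.75 ln(1 − 0.181819) = −0.75 ln(0.818181)
  = −0.75 × (-0.200672) = 0.150504 substitutions/site.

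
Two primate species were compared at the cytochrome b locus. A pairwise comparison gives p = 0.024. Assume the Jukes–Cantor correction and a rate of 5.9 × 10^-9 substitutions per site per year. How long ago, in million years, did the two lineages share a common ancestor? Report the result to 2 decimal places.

d = −(3/4) ln(1 − 4p/3) = −0.75 ln(1 − 0.032) = −0.75 ln(0.968)
  = −0.75 × (-0.032523) = 0.024392 substitutions/site.
Under a molecular clock d = 2μt, so t = d/(2μ) = 0.024392 / (2 × 5.9 × 10^-9) = 2.07 million years.

2.07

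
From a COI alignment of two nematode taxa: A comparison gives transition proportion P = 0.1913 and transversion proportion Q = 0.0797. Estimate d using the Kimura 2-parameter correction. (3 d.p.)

0.354

Under the Kimura two-parameter model, d = −½ ln(1 − 2P − Q) − ¼ ln(1 − 2Q).
1 − 2P − Q = 0.5377, giving −½ ln(0.5377) = 0.310227.
1 − 2Q = 0.8406, giving −¼ ln(0.8406) = 0.043410.
d = 0.310227 + 0.043410 = 0.353637.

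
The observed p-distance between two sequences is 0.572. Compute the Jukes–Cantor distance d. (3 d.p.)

d = −(3/4) ln(1 − 4p/3) = −0.75 ln(1 − 0.762667) = −0.75 ln(0.237333)
  = −0.75 × (-1.438291) = 1.078718 substitutions/site.

1.079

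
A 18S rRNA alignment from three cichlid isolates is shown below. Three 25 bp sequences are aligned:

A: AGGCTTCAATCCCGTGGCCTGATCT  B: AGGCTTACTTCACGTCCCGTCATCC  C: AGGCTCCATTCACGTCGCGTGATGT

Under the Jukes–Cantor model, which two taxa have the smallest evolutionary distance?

A and C

A–B: 9/25 differ, p = 0.360, d = 0.490.
A–C: 6/25 differ, p = 0.240, d = 0.289.
B–C: 7/25 differ, p = 0.280, d = 0.351.
The smallest distance is between A and C.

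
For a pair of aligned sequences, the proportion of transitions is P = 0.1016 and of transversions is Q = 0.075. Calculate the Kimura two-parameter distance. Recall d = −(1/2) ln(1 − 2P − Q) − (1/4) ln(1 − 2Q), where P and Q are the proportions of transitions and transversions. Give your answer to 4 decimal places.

Under the Kimura two-parameter model, d = −½ ln(1 − 2P − Q) − ¼ ln(1 − 2Q).
1 − 2P − Q = 0.7218, giving −½ ln(0.7218) = 0.163004.
1 − 2Q = 0.85, giving −¼ ln(0.85) = 0.040630.
d = 0.163004 + 0.040630 = 0.203634.

0.2036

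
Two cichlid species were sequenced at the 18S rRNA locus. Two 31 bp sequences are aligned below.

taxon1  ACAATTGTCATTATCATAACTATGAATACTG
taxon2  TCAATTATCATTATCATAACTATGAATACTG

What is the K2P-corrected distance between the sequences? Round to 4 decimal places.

0.0676

Of 31 sites, 1 differences are transitions and 1 are transversions, so P = 1/31 ≈ 0.032258 and Q = 1/31 ≈ 0.032258.
Under the Kimura two-parameter model, d = −½ ln(1 − 2P − Q) − ¼ ln(1 − 2Q).
1 − 2P − Q = 0.903226, giving −½ ln(0.903226) = 0.050891.
1 − 2Q = 0.935484, giving −¼ ln(0.935484) = 0.016673.
d = 0.050891 + 0.016673 = 0.067564.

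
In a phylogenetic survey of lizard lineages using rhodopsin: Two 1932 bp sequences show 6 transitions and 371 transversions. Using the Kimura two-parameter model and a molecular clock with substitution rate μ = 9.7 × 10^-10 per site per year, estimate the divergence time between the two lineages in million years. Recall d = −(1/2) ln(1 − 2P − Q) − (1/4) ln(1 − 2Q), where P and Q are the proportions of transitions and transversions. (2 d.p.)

P = 6/1932 ≈ 0.003106 and Q = 371/1932 ≈ 0.192029.
Under the Kimura two-parameter model, d = −½ ln(1 − 2P − Q) − ¼ ln(1 − 2Q).
1 − 2P − Q = 0.801759, giving −½ ln(0.801759) = 0.110474.
1 − 2Q = 0.615942, giving −¼ ln(0.615942) = 0.121151.
d = 0.110474 + 0.121151 = 0.231625.
Under a molecular clock d = 2μt, so t = d/(2μ) = 0.231625 / (2 × 9.7 × 10^-10) = 119.39 million years.

119.39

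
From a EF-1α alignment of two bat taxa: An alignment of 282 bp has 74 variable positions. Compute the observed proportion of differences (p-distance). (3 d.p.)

p = 74/282 = 0.262411… ≈ 0.262 (to 3 d.p.).

0.262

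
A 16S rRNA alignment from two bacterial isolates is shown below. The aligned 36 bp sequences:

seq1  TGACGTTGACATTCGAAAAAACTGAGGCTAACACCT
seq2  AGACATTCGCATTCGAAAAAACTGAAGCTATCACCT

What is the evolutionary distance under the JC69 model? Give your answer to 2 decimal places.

0.19

The sequences differ at 6 of 36 sites (1, 5, 8, 9, 26, 31), so p = 6/36 ≈ 0.166667.
d = −(3/4) ln(1 − 4p/3) = −0.75 ln(1 − 0.222223) = −0.75 ln(0.777777)
  = −0.75 × (-0.251315) = 0.188486 substitutions/site.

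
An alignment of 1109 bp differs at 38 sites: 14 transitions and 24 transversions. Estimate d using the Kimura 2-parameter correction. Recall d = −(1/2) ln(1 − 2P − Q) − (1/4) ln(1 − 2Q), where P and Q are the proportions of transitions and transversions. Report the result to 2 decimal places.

0.04

P = 14/1109 ≈ 0.012624 and Q = 24/1109 ≈ 0.021641.
Under the Kimura two-parameter model, d = −½ ln(1 − 2P − Q) − ¼ ln(1 − 2Q).
1 − 2P − Q = 0.953111, giving −½ ln(0.953111) = 0.024012.
1 − 2Q = 0.956718, giving −¼ ln(0.956718) = 0.011062.
d = 0.024012 + 0.011062 = 0.035074.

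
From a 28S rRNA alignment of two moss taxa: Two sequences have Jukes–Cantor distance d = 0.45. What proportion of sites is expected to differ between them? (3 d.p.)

p = (3/4)(1 − e^(−4d/3)) = 0.75 × (1 − e^(-0.6)) = 0.75 × (1 − 0.548812) = 0.338391.

0.338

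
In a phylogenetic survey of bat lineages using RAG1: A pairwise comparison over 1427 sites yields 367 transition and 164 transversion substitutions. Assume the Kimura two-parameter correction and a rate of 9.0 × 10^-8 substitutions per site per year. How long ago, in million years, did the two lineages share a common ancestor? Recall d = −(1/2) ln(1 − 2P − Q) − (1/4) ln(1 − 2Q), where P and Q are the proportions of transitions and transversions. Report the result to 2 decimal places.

P = 367/1427 ≈ 0.257183 and Q = 164/1427 ≈ 0.114926.
Under the Kimura two-parameter model, d = −½ ln(1 − 2P − Q) − ¼ ln(1 − 2Q).
1 − 2P − Q = 0.370708, giving −½ ln(0.370708) = 0.496170.
1 − 2Q = 0.770148, giving −¼ ln(0.770148) = 0.065293.
d = 0.496170 + 0.065293 = 0.561463.
Under a molecular clock d = 2μt, so t = d/(2μ) = 0.561463 / (2 × 9.0 × 10^-8) = 3.12 million years.

3.12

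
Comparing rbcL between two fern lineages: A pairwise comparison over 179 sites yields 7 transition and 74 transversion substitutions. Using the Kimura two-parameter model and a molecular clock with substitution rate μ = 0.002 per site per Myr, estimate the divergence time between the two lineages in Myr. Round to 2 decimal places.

194.15

P = 7/179 ≈ 0.039106 and Q = 74/179 ≈ 0.413408.
Under the Kimura two-parameter model, d = −½ ln(1 − 2P − Q) − ¼ ln(1 − 2Q).
1 − 2P − Q = 0.50838, giving −½ ln(0.50838) = 0.338263.
1 − 2Q = 0.173184, giving −¼ ln(0.173184) = 0.438350.
d = 0.338263 + 0.438350 = 0.776613.
Under a molecular clock d = 2μt, so t = d/(2μ) = 0.776613 / (2 × 0.002) = 194.15 Myr.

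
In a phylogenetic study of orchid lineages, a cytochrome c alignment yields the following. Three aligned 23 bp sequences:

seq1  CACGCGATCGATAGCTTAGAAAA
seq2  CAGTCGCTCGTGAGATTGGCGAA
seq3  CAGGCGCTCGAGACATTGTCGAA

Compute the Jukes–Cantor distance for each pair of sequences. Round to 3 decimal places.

seq1–seq2: 9/23 sites differ → p ≈ 0.391304, d = −0.75 ln(1 − 0.521739) = 0.553199 ≈ 0.553.
seq1–seq3: 9/23 sites differ → p ≈ 0.391304, d = −0.75 ln(1 − 0.521739) = 0.553199 ≈ 0.553.
seq2–seq3: 4/23 sites differ → p ≈ 0.173913, d = −0.75 ln(1 − 0.231884) = 0.197861 ≈ 0.198.

d(seq1,seq2) = 0.553, d(seq1,seq3) = 0.553, d(seq2,seq3) = 0.198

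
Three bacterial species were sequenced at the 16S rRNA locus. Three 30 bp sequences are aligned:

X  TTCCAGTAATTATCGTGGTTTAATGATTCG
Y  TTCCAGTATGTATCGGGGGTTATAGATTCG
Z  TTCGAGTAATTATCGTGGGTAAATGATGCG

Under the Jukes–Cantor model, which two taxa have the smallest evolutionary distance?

X and Z

X–Y: 6/30 differ, p = 0.200, d = 0.233.
X–Z: 4/30 differ, p = 0.133, d = 0.147.
Y–Z: 8/30 differ, p = 0.267, d = 0.330.
The smallest distance is between X and Z.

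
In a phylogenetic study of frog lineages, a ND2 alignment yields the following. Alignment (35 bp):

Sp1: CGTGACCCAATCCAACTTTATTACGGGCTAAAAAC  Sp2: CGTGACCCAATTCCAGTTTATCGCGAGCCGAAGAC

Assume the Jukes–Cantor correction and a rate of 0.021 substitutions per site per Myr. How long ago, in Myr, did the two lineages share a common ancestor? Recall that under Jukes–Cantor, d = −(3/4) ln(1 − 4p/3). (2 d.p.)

7.50

The sequences differ at 9 of 35 sites (12, 14, 16, 22, 23, 26, 29, 30, 33), so p = 9/35 ≈ 0.257143.
d = −(3/4) ln(1 − 4p/3) = −0.75 ln(1 − 0.342857) = −0.75 ln(0.657143)
  = −0.75 × (-0.419854) = 0.314891 substitutions/site.
Under a molecular clock d = 2μt, so t = d/(2μ) = 0.314891 / (2 × 0.021) = 7.50 Myr.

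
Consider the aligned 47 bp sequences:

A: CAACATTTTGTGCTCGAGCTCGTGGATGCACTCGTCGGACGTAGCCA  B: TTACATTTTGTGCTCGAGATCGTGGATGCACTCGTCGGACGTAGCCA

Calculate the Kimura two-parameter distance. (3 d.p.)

Of 47 sites, 1 differences are transitions and 2 are transversions, so P = 1/47 ≈ 0.021277 and Q = 2/47 ≈ 0.042553.
Under the Kimura two-parameter model, d = −½ ln(1 − 2P − Q) − ¼ ln(1 − 2Q).
1 − 2P − Q = 0.914893, giving −½ ln(0.914893) = 0.044474.
1 − 2Q = 0.914894, giving −¼ ln(0.914894) = 0.022237.
d = 0.044474 + 0.022237 = 0.066711.

0.067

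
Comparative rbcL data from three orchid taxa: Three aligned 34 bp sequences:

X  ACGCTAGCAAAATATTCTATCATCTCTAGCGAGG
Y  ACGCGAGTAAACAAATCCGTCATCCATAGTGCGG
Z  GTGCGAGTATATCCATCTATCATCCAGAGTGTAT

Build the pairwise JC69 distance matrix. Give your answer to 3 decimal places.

X–Y: 11/34 sites differ → p ≈ 0.323529, d = −0.75 ln(1 − 0.431372) = 0.423397 ≈ 0.423.
X–Z: 16/34 sites differ → p ≈ 0.470588, d = −0.75 ln(1 − 0.627451) = 0.740540 ≈ 0.741.
Y–Z: 12/34 sites differ → p ≈ 0.352941, d = −0.75 ln(1 − 0.470588) = 0.476991 ≈ 0.477.

d(X,Y) = 0.423, d(X,Z) = 0.741, d(Y,Z) = 0.477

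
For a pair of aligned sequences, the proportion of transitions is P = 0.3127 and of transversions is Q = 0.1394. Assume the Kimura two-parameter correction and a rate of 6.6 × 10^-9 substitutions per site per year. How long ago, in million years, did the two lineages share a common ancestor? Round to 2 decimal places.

Under the Kimura two-parameter model, d = −½ ln(1 − 2P − Q) − ¼ ln(1 − 2Q).
1 − 2P − Q = 0.2352, giving −½ ln(0.2352) = 0.723660.
1 − 2Q = 0.7212, giving −¼ ln(0.7212) = 0.081710.
d = 0.723660 + 0.081710 = 0.805370.
Under a molecular clock d = 2μt, so t = d/(2μ) = 0.805370 / (2 × 6.6 × 10^-9) = 61.01 million years.

61.01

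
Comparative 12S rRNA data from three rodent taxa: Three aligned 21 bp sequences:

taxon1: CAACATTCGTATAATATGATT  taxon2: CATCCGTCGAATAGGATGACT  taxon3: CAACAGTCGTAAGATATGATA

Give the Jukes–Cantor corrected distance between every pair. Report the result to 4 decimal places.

taxon1–taxon2: 7/21 sites differ → p ≈ 0.333333, d = −0.75 ln(1 − 0.444444) = 0.440839 ≈ 0.4408.
taxon1–taxon3: 4/21 sites differ → p ≈ 0.190476, d = −0.75 ln(1 − 0.253968) = 0.219740 ≈ 0.2197.
taxon2–taxon3: 9/21 sites differ → p ≈ 0.428571, d = −0.75 ln(1 − 0.571428) = 0.635472 ≈ 0.6355.

d(taxon1,taxon2) = 0.4408, d(taxon1,taxon3) = 0.2197, d(taxon2,taxon3) = 0.6355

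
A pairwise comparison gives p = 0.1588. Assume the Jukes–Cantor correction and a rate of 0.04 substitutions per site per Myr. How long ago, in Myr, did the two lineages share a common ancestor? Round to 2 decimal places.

d = −(3/4) ln(1 − 4p/3) = −0.75 ln(1 − 0.211733) = −0.75 ln(0.788267)
  = −0.75 × (-0.237918) = 0.178439 substitutions/site.
Under a molecular clock d = 2μt, so t = d/(2μ) = 0.178439 / (2 × 0.04) = 2.23 Myr.

2.23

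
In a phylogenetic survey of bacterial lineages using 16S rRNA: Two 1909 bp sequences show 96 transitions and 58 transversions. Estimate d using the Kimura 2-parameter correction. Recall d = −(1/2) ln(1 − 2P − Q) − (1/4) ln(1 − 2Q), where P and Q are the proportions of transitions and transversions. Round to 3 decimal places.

0.086

P = 96/1909 ≈ 0.050288 and Q = 58/1909 ≈ 0.030382.
Under the Kimura two-parameter model, d = −½ ln(1 − 2P − Q) − ¼ ln(1 − 2Q).
1 − 2P − Q = 0.869042, giving −½ ln(0.869042) = 0.070182.
1 − 2Q = 0.939236, giving −¼ ln(0.939236) = 0.015672.
d = 0.070182 + 0.015672 = 0.085854.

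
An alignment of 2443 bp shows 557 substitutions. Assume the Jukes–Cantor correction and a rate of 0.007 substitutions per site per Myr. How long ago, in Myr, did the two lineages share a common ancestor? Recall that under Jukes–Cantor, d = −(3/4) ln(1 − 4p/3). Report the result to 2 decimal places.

19.41

p = 557/2443 ≈ 0.227998.
d = −(3/4) ln(1 − 4p/3) = −0.75 ln(1 − 0.303997) = −0.75 ln(0.696003)
  = −0.75 × (-0.362401) = 0.271801 substitutions/site.
Under a molecular clock d = 2μt, so t = d/(2μ) = 0.271801 / (2 × 0.007) = 19.41 Myr.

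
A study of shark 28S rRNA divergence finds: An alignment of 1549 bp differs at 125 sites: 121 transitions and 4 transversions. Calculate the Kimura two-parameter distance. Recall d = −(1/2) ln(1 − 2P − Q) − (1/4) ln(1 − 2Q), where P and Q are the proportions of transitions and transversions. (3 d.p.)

0.088

P = 121/1549 ≈ 0.078115 and Q = 4/1549 ≈ 0.002582.
Under the Kimura two-parameter model, d = −½ ln(1 − 2P − Q) − ¼ ln(1 − 2Q).
1 − 2P − Q = 0.841188, giving −½ ln(0.841188) = 0.086470.
1 − 2Q = 0.994836, giving −¼ ln(0.994836) = 0.001294.
d = 0.086470 + 0.001294 = 0.087764.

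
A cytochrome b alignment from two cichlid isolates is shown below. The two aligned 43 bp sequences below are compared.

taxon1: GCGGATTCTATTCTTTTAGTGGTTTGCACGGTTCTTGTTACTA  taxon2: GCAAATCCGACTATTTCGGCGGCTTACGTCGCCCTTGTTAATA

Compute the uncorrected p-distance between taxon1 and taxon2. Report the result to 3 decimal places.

0.395

The sequences differ at 17 of 43 positions.
p = 17/43 = 0.395348… ≈ 0.395 (to 3 d.p.).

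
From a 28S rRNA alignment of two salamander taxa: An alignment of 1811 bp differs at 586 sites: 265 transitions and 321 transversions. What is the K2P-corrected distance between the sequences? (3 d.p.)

0.427

P = 265/1811 ≈ 0.146328 and Q = 321/1811 ≈ 0.17725.
Under the Kimura two-parameter model, d = −½ ln(1 − 2P − Q) − ¼ ln(1 − 2Q).
1 − 2P − Q = 0.530094, giving −½ ln(0.530094) = 0.317350.
1 − 2Q = 0.6455, giving −¼ ln(0.6455) = 0.109433.
d = 0.317350 + 0.109433 = 0.426783.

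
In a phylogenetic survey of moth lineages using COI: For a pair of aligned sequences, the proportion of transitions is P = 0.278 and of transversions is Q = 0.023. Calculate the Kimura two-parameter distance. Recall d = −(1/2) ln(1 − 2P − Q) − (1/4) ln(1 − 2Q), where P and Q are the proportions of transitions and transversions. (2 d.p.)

0.44

Under the Kimura two-parameter model, d = −½ ln(1 − 2P − Q) − ¼ ln(1 − 2Q).
1 − 2P − Q = 0.421, giving −½ ln(0.421) = 0.432561.
1 − 2Q = 0.954, giving −¼ ln(0.954) = 0.011773.
d = 0.432561 + 0.011773 = 0.444334.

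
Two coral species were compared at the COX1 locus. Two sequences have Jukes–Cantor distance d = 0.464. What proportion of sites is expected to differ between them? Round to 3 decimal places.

0.346

p = (3/4)(1 − e^(−4d/3)) = 0.75 × (1 − e^(-0.618667)) = 0.75 × (1 − 0.538662) = 0.346004.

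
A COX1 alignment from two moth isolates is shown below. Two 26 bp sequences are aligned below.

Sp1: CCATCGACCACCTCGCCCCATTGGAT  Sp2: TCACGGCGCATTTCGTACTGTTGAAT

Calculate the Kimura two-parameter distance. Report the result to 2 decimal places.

Of 26 sites, 8 differences are transitions and 4 are transversions, so P = 8/26 ≈ 0.307692 and Q = 4/26 ≈ 0.153846.
Under the Kimura two-parameter model, d = −½ ln(1 − 2P − Q) − ¼ ln(1 − 2Q).
1 − 2P − Q = 0.23077, giving −½ ln(0.23077) = 0.733167.
1 − 2Q = 0.692308, giving −¼ ln(0.692308) = 0.091931.
d = 0.733167 + 0.091931 = 0.825098.

0.83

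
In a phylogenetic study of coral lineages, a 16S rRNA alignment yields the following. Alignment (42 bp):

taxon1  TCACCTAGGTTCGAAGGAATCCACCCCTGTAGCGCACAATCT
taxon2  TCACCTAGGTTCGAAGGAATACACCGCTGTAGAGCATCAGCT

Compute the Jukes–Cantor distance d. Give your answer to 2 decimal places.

0.16

The sequences differ at 6 of 42 sites (21, 26, 33, 37, 38, 40), so p = 6/42 ≈ 0.142857.
d = −(3/4) ln(1 − 4p/3) = −0.75 ln(1 − 0.190476) = −0.75 ln(0.809524)
  = −0.75 × (-0.211309) = 0.158482 substitutions/site.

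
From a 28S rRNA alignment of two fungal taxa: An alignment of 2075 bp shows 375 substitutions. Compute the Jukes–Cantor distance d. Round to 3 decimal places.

0.207

p = 375/2075 ≈ 0.180723.
d = −(3/4) ln(1 − 4p/3) = −0.75 ln(1 − 0.240964) = −0.75 ln(0.759036)
  = −0.75 × (-0.275706) = 0.206780 substitutions/site.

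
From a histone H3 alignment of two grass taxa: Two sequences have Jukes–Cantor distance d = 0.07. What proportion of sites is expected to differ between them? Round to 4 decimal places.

0.0668

p = (3/4)(1 − e^(−4d/3)) = 0.75 × (1 − e^(-0.093333)) = 0.75 × (1 − 0.910890) = 0.066833.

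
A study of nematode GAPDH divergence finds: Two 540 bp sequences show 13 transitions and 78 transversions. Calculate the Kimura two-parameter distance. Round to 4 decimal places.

0.1922

P = 13/540 ≈ 0.024074 and Q = 78/540 ≈ 0.144444.
Under the Kimura two-parameter model, d = −½ ln(1 − 2P − Q) − ¼ ln(1 − 2Q).
1 − 2P − Q = 0.807408, giving −½ ln(0.807408) = 0.106963.
1 − 2Q = 0.711112, giving −¼ ln(0.711112) = 0.085231.
d = 0.106963 + 0.085231 = 0.192194.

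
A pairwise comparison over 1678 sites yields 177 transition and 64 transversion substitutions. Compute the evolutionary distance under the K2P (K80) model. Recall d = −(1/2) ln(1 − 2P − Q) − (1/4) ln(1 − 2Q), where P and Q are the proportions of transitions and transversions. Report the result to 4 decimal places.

P = 177/1678 ≈ 0.105483 and Q = 64/1678 ≈ 0.038141.
Under the Kimura two-parameter model, d = −½ ln(1 − 2P − Q) − ¼ ln(1 − 2Q).
1 − 2P − Q = 0.750893, giving −½ ln(0.750893) = 0.143246.
1 − 2Q = 0.923718, giving −¼ ln(0.923718) = 0.019837.
d = 0.143246 + 0.019837 = 0.163083.

0.1631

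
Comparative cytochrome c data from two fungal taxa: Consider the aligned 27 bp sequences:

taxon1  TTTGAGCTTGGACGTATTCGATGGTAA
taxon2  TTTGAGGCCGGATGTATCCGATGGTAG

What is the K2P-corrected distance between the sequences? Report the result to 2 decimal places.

0.28

Of 27 sites, 5 differences are transitions and 1 are transversions, so P = 5/27 ≈ 0.185185 and Q = 1/27 ≈ 0.037037.
Under the Kimura two-parameter model, d = −½ ln(1 − 2P − Q) − ¼ ln(1 − 2Q).
1 − 2P − Q = 0.592593, giving −½ ln(0.592593) = 0.261624.
1 − 2Q = 0.925926, giving −¼ ln(0.925926) = 0.019240.
d = 0.261624 + 0.019240 = 0.280864.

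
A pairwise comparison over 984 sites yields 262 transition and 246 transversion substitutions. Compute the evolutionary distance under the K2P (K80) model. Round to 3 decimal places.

P = 262/984 ≈ 0.26626 and Q = 246/984 = 0.25.
Under the Kimura two-parameter model, d = −½ ln(1 − 2P − Q) − ¼ ln(1 − 2Q).
1 − 2P − Q = 0.21748, giving −½ ln(0.21748) = 0.762824.
1 − 2Q = 0.5, giving −¼ ln(0.5) = 0.173287.
d = 0.762824 + 0.173287 = 0.936111.

0.936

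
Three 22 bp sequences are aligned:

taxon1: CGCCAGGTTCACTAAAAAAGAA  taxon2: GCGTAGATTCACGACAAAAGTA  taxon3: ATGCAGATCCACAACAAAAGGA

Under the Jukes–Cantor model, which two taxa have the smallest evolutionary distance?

taxon1–taxon2: 8/22 differ, p = 0.364, d = 0.497.
taxon1–taxon3: 8/22 differ, p = 0.364, d = 0.497.
taxon2–taxon3: 6/22 differ, p = 0.273, d = 0.339.
The smallest distance is between taxon2 and taxon3.

taxon2 and taxon3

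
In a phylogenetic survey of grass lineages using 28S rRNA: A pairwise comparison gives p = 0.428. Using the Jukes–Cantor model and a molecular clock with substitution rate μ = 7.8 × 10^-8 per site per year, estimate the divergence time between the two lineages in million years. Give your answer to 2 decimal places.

4.07

d = −(3/4) ln(1 − 4p/3) = −0.75 ln(1 − 0.570667) = −0.75 ln(0.429333)
  = −0.75 × (-0.845522) = 0.634142 substitutions/site.
Under a molecular clock d = 2μt, so t = d/(2μ) = 0.634142 / (2 × 7.8 × 10^-8) = 4.07 million years.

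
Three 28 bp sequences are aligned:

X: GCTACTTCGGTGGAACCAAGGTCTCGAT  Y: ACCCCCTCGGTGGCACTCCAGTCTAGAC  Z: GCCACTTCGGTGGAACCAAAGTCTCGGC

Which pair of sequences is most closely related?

X–Y: 11/28 differ, p = 0.393, d = 0.556.
X–Z: 4/28 differ, p = 0.143, d = 0.158.
Y–Z: 9/28 differ, p = 0.321, d = 0.420.
The smallest distance is between X and Z.

X and Z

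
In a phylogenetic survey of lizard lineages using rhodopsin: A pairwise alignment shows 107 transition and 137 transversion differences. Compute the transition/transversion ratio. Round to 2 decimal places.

R = 107/137 = 0.781021… ≈ 0.78 (to 2 d.p.).

0.78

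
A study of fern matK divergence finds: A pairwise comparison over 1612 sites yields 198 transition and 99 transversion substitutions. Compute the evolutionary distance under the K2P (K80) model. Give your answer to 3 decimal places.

P = 198/1612 ≈ 0.122829 and Q = 99/1612 ≈ 0.061414.
Under the Kimura two-parameter model, d = −½ ln(1 − 2P − Q) − ¼ ln(1 − 2Q).
1 − 2P − Q = 0.692928, giving −½ ln(0.692928) = 0.183415.
1 − 2Q = 0.877172, giving −¼ ln(0.877172) = 0.032763.
d = 0.183415 + 0.032763 = 0.216178.

0.216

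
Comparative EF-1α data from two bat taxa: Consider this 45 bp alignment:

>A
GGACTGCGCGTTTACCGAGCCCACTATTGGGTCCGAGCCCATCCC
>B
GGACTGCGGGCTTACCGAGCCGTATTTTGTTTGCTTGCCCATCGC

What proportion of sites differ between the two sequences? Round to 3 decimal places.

0.267

The sequences differ at 12 of 45 positions.
p = 12/45 = 0.266666… ≈ 0.267 (to 3 d.p.).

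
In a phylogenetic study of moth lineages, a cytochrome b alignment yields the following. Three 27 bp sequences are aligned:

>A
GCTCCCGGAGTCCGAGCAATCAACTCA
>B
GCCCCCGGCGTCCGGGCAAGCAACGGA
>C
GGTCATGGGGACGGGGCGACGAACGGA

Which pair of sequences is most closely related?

A and B

A–B: 6/27 differ, p = 0.222, d = 0.264.
A–C: 12/27 differ, p = 0.444, d = 0.673.
B–C: 10/27 differ, p = 0.370, d = 0.511.
The smallest distance is between A and B.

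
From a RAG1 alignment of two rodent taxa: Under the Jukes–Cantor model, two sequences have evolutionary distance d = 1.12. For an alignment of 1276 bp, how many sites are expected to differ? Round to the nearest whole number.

742

Invert JC69: p = (3/4)(1 − e^(−4d/3)) = 0.75 × (1 − e^(-1.493333)) = 0.75 × (1 − 0.224623) = 0.581533.
Expected differing sites = pL ≈ 0.581533 × 1276 = 742.036108 ≈ 742.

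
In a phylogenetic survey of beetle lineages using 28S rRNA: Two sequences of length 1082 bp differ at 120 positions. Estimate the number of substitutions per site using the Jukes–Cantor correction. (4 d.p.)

p = 120/1082 ≈ 0.110906.
d = −(3/4) ln(1 − 4p/3) = −0.75 ln(1 − 0.147875) = −0.75 ln(0.852125)
  = −0.75 × (-0.160022) = 0.120017 substitutions/site.

0.1200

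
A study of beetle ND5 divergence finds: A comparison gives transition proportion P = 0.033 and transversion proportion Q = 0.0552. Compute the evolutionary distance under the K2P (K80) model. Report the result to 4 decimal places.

Under the Kimura two-parameter model, d = −½ ln(1 − 2P − Q) − ¼ ln(1 − 2Q).
1 − 2P − Q = 0.8788, giving −½ ln(0.8788) = 0.064599.
1 − 2Q = 0.8896, giving −¼ ln(0.8896) = 0.029246.
d = 0.064599 + 0.029246 = 0.093845.

0.0938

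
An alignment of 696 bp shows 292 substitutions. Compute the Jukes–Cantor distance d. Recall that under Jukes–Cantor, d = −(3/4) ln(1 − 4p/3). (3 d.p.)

0.615

p = 292/696 ≈ 0.41954.
d = −(3/4) ln(1 − 4p/3) = −0.75 ln(1 − 0.559387) = −0.75 ln(0.440613)
  = −0.75 × (-0.819588) = 0.614691 substitutions/site.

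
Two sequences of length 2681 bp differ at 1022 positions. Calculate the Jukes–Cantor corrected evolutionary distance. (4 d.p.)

p = 1022/2681 ≈ 0.381201.
d = −(3/4) ln(1 − 4p/3) = −0.75 ln(1 − 0.508268) = −0.75 ln(0.491732)
  = −0.75 × (-0.709821) = 0.532366 substitutions/site.

0.5324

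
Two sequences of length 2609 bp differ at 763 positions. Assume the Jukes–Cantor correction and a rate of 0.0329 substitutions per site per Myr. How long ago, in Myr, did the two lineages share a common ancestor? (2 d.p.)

p = 763/2609 ≈ 0.292449.
d = −(3/4) ln(1 − 4p/3) = −0.75 ln(1 − 0.389932) = −0.75 ln(0.610068)
  = −0.75 × (-0.494185) = 0.370639 substitutions/site.
Under a molecular clock d = 2μt, so t = d/(2μ) = 0.370639 / (2 × 0.0329) = 5.63 Myr.

5.63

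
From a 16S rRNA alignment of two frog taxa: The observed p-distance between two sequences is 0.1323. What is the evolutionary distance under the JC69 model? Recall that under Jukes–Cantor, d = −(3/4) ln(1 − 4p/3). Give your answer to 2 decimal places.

d = −(3/4) ln(1 − 4p/3) = −0.75 ln(1 − 0.1764) = −0.75 ln(0.8236)
  = −0.75 × (-0.194070) = 0.145553 substitutions/site.

0.15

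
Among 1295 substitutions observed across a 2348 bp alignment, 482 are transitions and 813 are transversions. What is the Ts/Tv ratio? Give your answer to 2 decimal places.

0.59

R = 482/813 = 0.592865… ≈ 0.59 (to 2 d.p.).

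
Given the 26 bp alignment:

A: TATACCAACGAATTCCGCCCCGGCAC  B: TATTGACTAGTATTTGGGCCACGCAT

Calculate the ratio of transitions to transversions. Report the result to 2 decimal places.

Transitions are A↔G and C↔T; transversions are all other mismatches.
Transitions: 2. Transversions: 11.
R = 2/11 = 0.181818… ≈ 0.18 (to 2 d.p.).

0.18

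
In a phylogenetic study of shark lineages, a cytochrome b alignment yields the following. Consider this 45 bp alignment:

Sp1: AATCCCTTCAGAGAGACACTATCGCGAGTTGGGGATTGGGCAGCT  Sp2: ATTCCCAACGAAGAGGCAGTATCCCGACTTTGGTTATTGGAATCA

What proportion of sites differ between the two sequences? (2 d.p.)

The sequences differ at 17 of 45 positions.
p = 17/45 = 0.377777… ≈ 0.38 (to 2 d.p.).

0.38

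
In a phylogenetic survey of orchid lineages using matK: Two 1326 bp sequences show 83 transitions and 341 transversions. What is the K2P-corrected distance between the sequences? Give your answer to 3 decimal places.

0.421

P = 83/1326 ≈ 0.062594 and Q = 341/1326 ≈ 0.257164.
Under the Kimura two-parameter model, d = −½ ln(1 − 2P − Q) − ¼ ln(1 − 2Q).
1 − 2P − Q = 0.617648, giving −½ ln(0.617648) = 0.240918.
1 − 2Q = 0.485672, giving −¼ ln(0.485672) = 0.180555.
d = 0.240918 + 0.180555 = 0.421473.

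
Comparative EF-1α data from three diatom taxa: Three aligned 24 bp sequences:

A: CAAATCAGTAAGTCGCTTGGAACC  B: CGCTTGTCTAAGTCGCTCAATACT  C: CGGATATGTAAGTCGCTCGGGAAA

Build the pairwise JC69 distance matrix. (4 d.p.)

d(A,B) = 0.7083, d(A,C) = 0.4408, d(B,C) = 0.5199

A–B: 11/24 sites differ → p ≈ 0.458333, d = −0.75 ln(1 − 0.611111) = 0.708346 ≈ 0.7083.
A–C: 8/24 sites differ → p ≈ 0.333333, d = −0.75 ln(1 − 0.444444) = 0.440839 ≈ 0.4408.
B–C: 9/24 sites differ → p = 0.375, d = −0.75 ln(1 − 0.5) = 0.519860 ≈ 0.5199.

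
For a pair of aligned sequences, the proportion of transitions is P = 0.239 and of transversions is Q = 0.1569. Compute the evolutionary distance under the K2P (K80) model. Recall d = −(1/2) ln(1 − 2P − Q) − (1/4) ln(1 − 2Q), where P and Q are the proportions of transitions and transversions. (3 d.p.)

0.598

Under the Kimura two-parameter model, d = −½ ln(1 − 2P − Q) − ¼ ln(1 − 2Q).
1 − 2P − Q = 0.3651, giving −½ ln(0.3651) = 0.503792.
1 − 2Q = 0.6862, giving −¼ ln(0.6862) = 0.094147.
d = 0.503792 + 0.094147 = 0.597939.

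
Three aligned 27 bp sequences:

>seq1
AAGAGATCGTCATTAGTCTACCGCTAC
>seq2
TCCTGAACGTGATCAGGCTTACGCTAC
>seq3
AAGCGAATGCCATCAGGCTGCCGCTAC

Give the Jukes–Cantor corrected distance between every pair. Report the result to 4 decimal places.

seq1–seq2: 10/27 sites differ → p ≈ 0.37037, d = −0.75 ln(1 − 0.493827) = 0.510658 ≈ 0.5107.
seq1–seq3: 7/27 sites differ → p ≈ 0.259259, d = −0.75 ln(1 − 0.345679) = 0.318118 ≈ 0.3181.
seq2–seq3: 9/27 sites differ → p ≈ 0.333333, d = −0.75 ln(1 − 0.444444) = 0.440839 ≈ 0.4408.

d(seq1,seq2) = 0.5107, d(seq1,seq3) = 0.3181, d(seq2,seq3) = 0.4408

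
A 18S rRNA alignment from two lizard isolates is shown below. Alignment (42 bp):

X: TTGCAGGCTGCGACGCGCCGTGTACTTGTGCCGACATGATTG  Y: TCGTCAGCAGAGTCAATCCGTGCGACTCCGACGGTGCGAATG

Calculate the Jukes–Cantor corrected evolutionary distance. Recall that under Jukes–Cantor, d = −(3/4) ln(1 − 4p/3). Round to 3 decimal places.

0.899

The sequences differ at 22 of 42 sites, so p = 22/42 ≈ 0.52381.
d = −(3/4) ln(1 − 4p/3) = −0.75 ln(1 − 0.698413) = −0.75 ln(0.301587)
  = −0.75 × (-1.198697) = 0.899023 substitutions/site.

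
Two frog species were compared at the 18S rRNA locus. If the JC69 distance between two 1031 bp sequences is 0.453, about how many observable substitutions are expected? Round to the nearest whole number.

Invert JC69: p = (3/4)(1 − e^(−4d/3)) = 0.75 × (1 − e^(-0.604)) = 0.75 × (1 − 0.546621) = 0.340034.
Expected differing sites = pL ≈ 0.340034 × 1031 = 350.575054 ≈ 351.

351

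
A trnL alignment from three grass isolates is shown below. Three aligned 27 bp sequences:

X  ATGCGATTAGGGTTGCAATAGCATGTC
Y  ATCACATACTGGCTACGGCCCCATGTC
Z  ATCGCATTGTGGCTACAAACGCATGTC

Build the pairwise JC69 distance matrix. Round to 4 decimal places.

d(X,Y) = 0.7704, d(X,Z) = 0.4408, d(Y,Z) = 0.3181

X–Y: 13/27 sites differ → p ≈ 0.481481, d = −0.75 ln(1 − 0.641975) = 0.770364 ≈ 0.7704.
X–Z: 9/27 sites differ → p ≈ 0.333333, d = −0.75 ln(1 − 0.444444) = 0.440839 ≈ 0.4408.
Y–Z: 7/27 sites differ → p ≈ 0.259259, d = −0.75 ln(1 − 0.345679) = 0.318118 ≈ 0.3181.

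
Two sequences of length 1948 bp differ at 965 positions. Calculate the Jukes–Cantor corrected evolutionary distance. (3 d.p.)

0.810

p = 965/1948 ≈ 0.49538.
d = −(3/4) ln(1 − 4p/3) = −0.75 ln(1 − 0.660507) = −0.75 ln(0.339493)
  = −0.75 × (-1.080302) = 0.810227 substitutions/site.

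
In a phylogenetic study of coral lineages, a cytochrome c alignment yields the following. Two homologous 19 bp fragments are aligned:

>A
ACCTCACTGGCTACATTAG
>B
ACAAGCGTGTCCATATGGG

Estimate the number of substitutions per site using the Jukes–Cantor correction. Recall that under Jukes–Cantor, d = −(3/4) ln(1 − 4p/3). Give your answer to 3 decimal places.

The sequences differ at 10 of 19 sites (3, 4, 5, 6, 7, 10, 12, 14, 17, 18), so p = 10/19 ≈ 0.526316.
d = −(3/4) ln(1 − 4p/3) = −0.75 ln(1 − 0.701755) = −0.75 ln(0.298245)
  = −0.75 × (-1.209840) = 0.907380 substitutions/site.

0.907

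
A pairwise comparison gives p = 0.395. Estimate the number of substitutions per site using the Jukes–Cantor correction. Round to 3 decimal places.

d = −(3/4) ln(1 − 4p/3) = −0.75 ln(1 − 0.526667) = −0.75 ln(0.473333)
  = −0.75 × (-0.747956) = 0.560967 substitutions/site.

0.561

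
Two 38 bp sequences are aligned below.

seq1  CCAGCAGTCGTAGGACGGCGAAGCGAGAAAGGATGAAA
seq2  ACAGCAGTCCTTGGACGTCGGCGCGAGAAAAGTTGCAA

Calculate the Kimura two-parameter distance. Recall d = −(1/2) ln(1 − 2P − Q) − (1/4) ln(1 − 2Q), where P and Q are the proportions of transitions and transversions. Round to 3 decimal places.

0.286

Of 38 sites, 2 differences are transitions and 7 are transversions, so P = 2/38 ≈ 0.052632 and Q = 7/38 ≈ 0.184211.
Under the Kimura two-parameter model, d = −½ ln(1 − 2P − Q) − ¼ ln(1 − 2Q).
1 − 2P − Q = 0.710525, giving −½ ln(0.710525) = 0.170876.
1 − 2Q = 0.631578, giving −¼ ln(0.631578) = 0.114883.
d = 0.170876 + 0.114883 = 0.285759.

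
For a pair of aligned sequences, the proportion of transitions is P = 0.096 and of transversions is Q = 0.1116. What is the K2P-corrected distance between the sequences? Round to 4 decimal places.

Under the Kimura two-parameter model, d = −½ ln(1 − 2P − Q) − ¼ ln(1 − 2Q).
1 − 2P − Q = 0.6964, giving −½ ln(0.6964) = 0.180916.
1 − 2Q = 0.7768, giving −¼ ln(0.7768) = 0.063143.
d = 0.180916 + 0.063143 = 0.244059.

0.2441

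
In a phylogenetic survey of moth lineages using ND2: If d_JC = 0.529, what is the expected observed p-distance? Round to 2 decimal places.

0.38

p = (3/4)(1 − e^(−4d/3)) = 0.75 × (1 − e^(-0.705333)) = 0.75 × (1 − 0.493944) = 0.379542.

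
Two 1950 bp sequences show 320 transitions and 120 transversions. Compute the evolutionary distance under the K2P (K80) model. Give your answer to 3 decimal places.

0.280

P = 320/1950 ≈ 0.164103 and Q = 120/1950 ≈ 0.061538.
Under the Kimura two-parameter model, d = −½ ln(1 − 2P − Q) − ¼ ln(1 − 2Q).
1 − 2P − Q = 0.610256, giving −½ ln(0.610256) = 0.246938.
1 − 2Q = 0.876924, giving −¼ ln(0.876924) = 0.032834.
d = 0.246938 + 0.032834 = 0.279772.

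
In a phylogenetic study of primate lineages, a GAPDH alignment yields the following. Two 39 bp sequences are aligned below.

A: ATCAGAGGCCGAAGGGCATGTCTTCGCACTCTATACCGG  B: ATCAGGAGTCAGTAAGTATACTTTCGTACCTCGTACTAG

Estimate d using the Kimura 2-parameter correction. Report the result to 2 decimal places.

Of 39 sites, 18 differences are transitions and 1 are transversions, so P = 18/39 ≈ 0.461538 and Q = 1/39 ≈ 0.025641.
Under the Kimura two-parameter model, d = −½ ln(1 − 2P − Q) − ¼ ln(1 − 2Q).
1 − 2P − Q = 0.051283, giving −½ ln(0.051283) = 1.485198.
1 − 2Q = 0.948718, giving −¼ ln(0.948718) = 0.013161.
d = 1.485198 + 0.013161 = 1.498359.

1.50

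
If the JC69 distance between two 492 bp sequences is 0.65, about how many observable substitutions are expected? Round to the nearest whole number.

214

Invert JC69: p = (3/4)(1 − e^(−4d/3)) = 0.75 × (1 − e^(-0.866667)) = 0.75 × (1 − 0.420350) = 0.434738.
Expected differing sites = pL ≈ 0.434738 × 492 = 213.891096 ≈ 214.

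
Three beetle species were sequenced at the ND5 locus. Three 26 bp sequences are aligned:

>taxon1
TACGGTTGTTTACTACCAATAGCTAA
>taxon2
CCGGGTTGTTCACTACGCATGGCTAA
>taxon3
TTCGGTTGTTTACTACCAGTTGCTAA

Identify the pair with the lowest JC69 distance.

taxon1–taxon2: 7/26 differ, p = 0.269, d = 0.334.
taxon1–taxon3: 3/26 differ, p = 0.115, d = 0.125.
taxon2–taxon3: 8/26 differ, p = 0.308, d = 0.396.
The smallest distance is between taxon1 and taxon3.

taxon1 and taxon3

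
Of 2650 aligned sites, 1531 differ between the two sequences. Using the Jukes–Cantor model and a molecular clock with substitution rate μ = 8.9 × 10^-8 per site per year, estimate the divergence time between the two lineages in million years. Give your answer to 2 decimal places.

p = 1531/2650 ≈ 0.577736.
d = −(3/4) ln(1 − 4p/3) = −0.75 ln(1 − 0.770315) = −0.75 ln(0.229685)
  = −0.75 × (-1.471046) = 1.103285 substitutions/site.
Under a molecular clock d = 2μt, so t = d/(2μ) = 1.103285 / (2 × 8.9 × 10^-8) = 6.20 million years.

6.20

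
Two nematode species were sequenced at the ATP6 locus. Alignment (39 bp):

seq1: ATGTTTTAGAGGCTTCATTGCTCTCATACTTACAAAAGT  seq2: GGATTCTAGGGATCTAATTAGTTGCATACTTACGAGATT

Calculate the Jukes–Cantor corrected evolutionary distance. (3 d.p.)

The sequences differ at 16 of 39 sites, so p = 16/39 ≈ 0.410256.
d = −(3/4) ln(1 − 4p/3) = −0.75 ln(1 − 0.547008) = −0.75 ln(0.452992)
  = −0.75 × (-0.791881) = 0.593911 substitutions/site.

0.594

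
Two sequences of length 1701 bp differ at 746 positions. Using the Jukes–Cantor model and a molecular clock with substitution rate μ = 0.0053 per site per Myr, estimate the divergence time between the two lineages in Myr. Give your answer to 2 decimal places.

p = 746/1701 ≈ 0.438566.
d = −(3/4) ln(1 − 4p/3) = −0.75 ln(1 − 0.584755) = −0.75 ln(0.415245)
  = −0.75 × (-0.878887) = 0.659165 substitutions/site.
Under a molecular clock d = 2μt, so t = d/(2μ) = 0.659165 / (2 × 0.0053) = 62.19 Myr.

62.19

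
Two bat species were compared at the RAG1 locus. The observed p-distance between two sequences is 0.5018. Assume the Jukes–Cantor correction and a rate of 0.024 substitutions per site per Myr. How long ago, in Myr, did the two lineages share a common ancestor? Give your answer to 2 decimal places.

17.28

d = −(3/4) ln(1 − 4p/3) = −0.75 ln(1 − 0.669067) = −0.75 ln(0.330933)
  = −0.75 × (-1.105839) = 0.829379 substitutions/site.
Under a molecular clock d = 2μt, so t = d/(2μ) = 0.829379 / (2 × 0.024) = 17.28 Myr.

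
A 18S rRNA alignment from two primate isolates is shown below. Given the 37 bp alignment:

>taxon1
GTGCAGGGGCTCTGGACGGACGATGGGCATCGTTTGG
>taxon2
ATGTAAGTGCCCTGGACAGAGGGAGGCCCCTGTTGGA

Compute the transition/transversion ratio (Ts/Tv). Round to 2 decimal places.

1.50

Transitions are A↔G and C↔T; transversions are all other mismatches.
Transitions: 9. Transversions: 6.
R = 9/6 = 1.50.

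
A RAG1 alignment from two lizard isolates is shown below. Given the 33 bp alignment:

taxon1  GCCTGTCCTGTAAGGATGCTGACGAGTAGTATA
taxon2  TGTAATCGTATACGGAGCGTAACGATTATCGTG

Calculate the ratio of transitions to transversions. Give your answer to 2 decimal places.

0.70

Transitions are A↔G and C↔T; transversions are all other mismatches.
Transitions: 7. Transversions: 10.
R = 7/10 = 0.70.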